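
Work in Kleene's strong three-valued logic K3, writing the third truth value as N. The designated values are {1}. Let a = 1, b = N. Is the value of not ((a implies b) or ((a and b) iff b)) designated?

a implies b = 1 implies N = N  [not 1 or N]
a and b = 1 and N = N
(a and b) iff b = N iff N = N
(a implies b) or ((a and b) iff b) = N or N = N
not ((a implies b) or ((a and b) iff b)) = not N = N
N ∉ {1}.

No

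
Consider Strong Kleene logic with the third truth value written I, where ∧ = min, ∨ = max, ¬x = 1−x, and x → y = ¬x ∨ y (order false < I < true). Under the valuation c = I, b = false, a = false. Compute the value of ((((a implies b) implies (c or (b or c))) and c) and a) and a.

false

a implies b = false implies false = true
b or c = false or I = I
c or (b or c) = I or I = I
(a implies b) implies (c or (b or c)) = true implies I = I  [not true or I]
((a implies b) implies (c or (b or c))) and c = I and I = I
(((a implies b) implies (c or (b or c))) and c) and a = I and false = false
((((a implies b) implies (c or (b or c))) and c) and a) and a = false and false = false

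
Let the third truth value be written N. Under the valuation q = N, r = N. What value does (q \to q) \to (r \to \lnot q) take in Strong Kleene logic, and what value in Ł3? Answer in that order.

N; ⊤

In Strong Kleene logic: q \to q = N \to N = N
\lnot q = \lnot N = N
r \to \lnot q = N \to N = N
(q \to q) \to (r \to \lnot q) = N \to N = N
In Ł3: q \to q = N \to N = ⊤  [min(1, 1−½+½)]
\lnot q = \lnot N = N
r \to \lnot q = N \to N = ⊤
(q \to q) \to (r \to \lnot q) = ⊤ \to ⊤ = ⊤
They differ because Strong Kleene logic and Ł3 treat N differently under implication.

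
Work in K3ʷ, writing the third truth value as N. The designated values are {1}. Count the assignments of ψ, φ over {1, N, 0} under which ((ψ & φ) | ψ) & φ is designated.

Designated under: (ψ=1, φ=1).

1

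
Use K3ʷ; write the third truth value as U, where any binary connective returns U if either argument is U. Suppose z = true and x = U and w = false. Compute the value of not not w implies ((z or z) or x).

U

not w = not false = true
not not w = not true = false
z or z = true or true = true
(z or z) or x = true or U = U
not not w implies ((z or z) or x) = false implies U = U  [any arg is the third value ⇒ result is the third value]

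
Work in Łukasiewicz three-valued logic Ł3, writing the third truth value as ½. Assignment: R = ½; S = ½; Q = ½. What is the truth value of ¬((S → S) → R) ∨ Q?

½

S → S = ½ → ½ = T
(S → S) → R = T → ½ = ½
¬((S → S) → R) = ¬½ = ½
¬((S → S) → R) ∨ Q = ½ ∨ ½ = ½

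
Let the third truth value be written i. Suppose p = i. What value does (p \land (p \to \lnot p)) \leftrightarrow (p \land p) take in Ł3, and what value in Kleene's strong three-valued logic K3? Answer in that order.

In Ł3: \lnot p = \lnot i = i
p \to \lnot p = i \to i = true  [min(1, 1−½+½)]
p \land (p \to \lnot p) = i \land true = i
p \land p = i \land i = i
(p \land (p \to \lnot p)) \leftrightarrow (p \land p) = i \leftrightarrow i = true
In Kleene's strong three-valued logic K3: \lnot p = \lnot i = i
p \to \lnot p = i \to i = i
p \land (p \to \lnot p) = i \land i = i
p \land p = i \land i = i
(p \land (p \to \lnot p)) \leftrightarrow (p \land p) = i \leftrightarrow i = i
They differ because Ł3 and Kleene's strong three-valued logic K3 treat i differently under implication.

true; i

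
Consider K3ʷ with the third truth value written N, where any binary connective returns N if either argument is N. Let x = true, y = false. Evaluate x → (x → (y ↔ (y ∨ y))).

true

y ∨ y = false ∨ false = false
y ↔ (y ∨ y) = false ↔ false = true
x → (y ↔ (y ∨ y)) = true → true = true
x → (x → (y ↔ (y ∨ y))) = true → true = true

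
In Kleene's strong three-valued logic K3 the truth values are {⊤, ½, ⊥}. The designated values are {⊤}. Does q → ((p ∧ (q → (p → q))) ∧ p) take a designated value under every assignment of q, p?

No

Countermodel: q=⊤, p=½ gives ½, which is not designated.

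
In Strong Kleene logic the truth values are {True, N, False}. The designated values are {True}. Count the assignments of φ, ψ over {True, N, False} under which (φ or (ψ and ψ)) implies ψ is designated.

4

Designated under: (φ=True, ψ=True); (φ=N, ψ=True); (φ=False, ψ=True); (φ=False, ψ=False).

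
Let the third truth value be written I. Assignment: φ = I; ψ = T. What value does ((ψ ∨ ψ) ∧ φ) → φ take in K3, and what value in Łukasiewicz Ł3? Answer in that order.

I; T

In K3: ψ ∨ ψ = T ∨ T = T
(ψ ∨ ψ) ∧ φ = T ∧ I = I
((ψ ∨ ψ) ∧ φ) → φ = I → I = I  [¬I ∨ I]
In Łukasiewicz Ł3: ψ ∨ ψ = T ∨ T = T
(ψ ∨ ψ) ∧ φ = T ∧ I = I
((ψ ∨ ψ) ∧ φ) → φ = I → I = T
They differ because K3 and Łukasiewicz Ł3 treat I differently under implication.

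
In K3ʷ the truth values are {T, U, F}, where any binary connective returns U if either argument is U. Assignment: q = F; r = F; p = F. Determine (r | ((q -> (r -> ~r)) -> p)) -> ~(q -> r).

~r = ~F = T
r -> ~r = F -> T = T
q -> (r -> ~r) = F -> T = T
(q -> (r -> ~r)) -> p = T -> F = F
r | ((q -> (r -> ~r)) -> p) = F | F = F
q -> r = F -> F = T
~(q -> r) = ~T = F
(r | ((q -> (r -> ~r)) -> p)) -> ~(q -> r) = F -> F = T

T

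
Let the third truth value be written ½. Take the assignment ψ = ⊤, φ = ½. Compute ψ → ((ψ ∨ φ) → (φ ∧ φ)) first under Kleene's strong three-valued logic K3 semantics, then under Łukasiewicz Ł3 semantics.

½; ½

In Kleene's strong three-valued logic K3: ψ ∨ φ = ⊤ ∨ ½ = ⊤
φ ∧ φ = ½ ∧ ½ = ½
(ψ ∨ φ) → (φ ∧ φ) = ⊤ → ½ = ½
ψ → ((ψ ∨ φ) → (φ ∧ φ)) = ⊤ → ½ = ½
In Łukasiewicz Ł3: ψ ∨ φ = ⊤ ∨ ½ = ⊤
φ ∧ φ = ½ ∧ ½ = ½
(ψ ∨ φ) → (φ ∧ φ) = ⊤ → ½ = ½  [min(1, 1−1+½)]
ψ → ((ψ ∨ φ) → (φ ∧ φ)) = ⊤ → ½ = ½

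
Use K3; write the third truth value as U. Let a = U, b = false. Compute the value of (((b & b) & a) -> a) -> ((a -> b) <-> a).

b & b = false & false = false
(b & b) & a = false & U = false
((b & b) & a) -> a = false -> U = true  [~false | U]
a -> b = U -> false = U
(a -> b) <-> a = U <-> U = U
(((b & b) & a) -> a) -> ((a -> b) <-> a) = true -> U = U

U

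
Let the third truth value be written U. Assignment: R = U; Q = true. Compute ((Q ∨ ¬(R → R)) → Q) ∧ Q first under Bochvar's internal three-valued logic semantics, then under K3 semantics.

U; true

In Bochvar's internal three-valued logic: R → R = U → U = U
¬(R → R) = ¬U = U
Q ∨ ¬(R → R) = true ∨ U = U
(Q ∨ ¬(R → R)) → Q = U → true = U
((Q ∨ ¬(R → R)) → Q) ∧ Q = U ∧ true = U
In K3: R → R = U → U = U
¬(R → R) = ¬U = U
Q ∨ ¬(R → R) = true ∨ U = true
(Q ∨ ¬(R → R)) → Q = true → true = true
((Q ∨ ¬(R → R)) → Q) ∧ Q = true ∧ true = true
They differ because Bochvar's internal three-valued logic and K3 treat U differently under the binary connectives.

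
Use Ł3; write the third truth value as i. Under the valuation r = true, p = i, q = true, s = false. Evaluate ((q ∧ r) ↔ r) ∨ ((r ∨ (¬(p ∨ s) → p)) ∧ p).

q ∧ r = true ∧ true = true
(q ∧ r) ↔ r = true ↔ true = true
p ∨ s = i ∨ false = i
¬(p ∨ s) = ¬i = i
¬(p ∨ s) → p = i → i = true
r ∨ (¬(p ∨ s) → p) = true ∨ true = true
(r ∨ (¬(p ∨ s) → p)) ∧ p = true ∧ i = i
((q ∧ r) ↔ r) ∨ ((r ∨ (¬(p ∨ s) → p)) ∧ p) = true ∨ i = true

true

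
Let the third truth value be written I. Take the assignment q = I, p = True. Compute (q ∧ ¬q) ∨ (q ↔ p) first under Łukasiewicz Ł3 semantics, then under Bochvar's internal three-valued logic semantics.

I; I

In Łukasiewicz Ł3: ¬q = ¬I = I
q ∧ ¬q = I ∧ I = I
q ↔ p = I ↔ True = I  [1 − |½−1|]
(q ∧ ¬q) ∨ (q ↔ p) = I ∨ I = I
In Bochvar's internal three-valued logic: ¬q = ¬I = I
q ∧ ¬q = I ∧ I = I
q ↔ p = I ↔ True = I
(q ∧ ¬q) ∨ (q ↔ p) = I ∨ I = I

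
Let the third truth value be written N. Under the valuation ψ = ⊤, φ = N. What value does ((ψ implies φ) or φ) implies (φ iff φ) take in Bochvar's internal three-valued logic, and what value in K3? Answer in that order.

N; N

In Bochvar's internal three-valued logic: ψ implies φ = ⊤ implies N = N
(ψ implies φ) or φ = N or N = N
φ iff φ = N iff N = N
((ψ implies φ) or φ) implies (φ iff φ) = N implies N = N
In K3: ψ implies φ = ⊤ implies N = N  [not ⊤ or N]
(ψ implies φ) or φ = N or N = N
φ iff φ = N iff N = N
((ψ implies φ) or φ) implies (φ iff φ) = N implies N = N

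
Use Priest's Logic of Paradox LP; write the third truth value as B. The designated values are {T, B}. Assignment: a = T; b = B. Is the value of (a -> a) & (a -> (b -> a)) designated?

Yes

a -> a = T -> T = T
b -> a = B -> T = T  [~B | T]
a -> (b -> a) = T -> T = T
(a -> a) & (a -> (b -> a)) = T & T = T
T ∈ {T, B}.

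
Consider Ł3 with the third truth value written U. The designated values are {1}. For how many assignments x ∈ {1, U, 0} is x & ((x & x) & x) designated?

1

x=1: 1 ✓
x=U: U ·
x=0: 0 ·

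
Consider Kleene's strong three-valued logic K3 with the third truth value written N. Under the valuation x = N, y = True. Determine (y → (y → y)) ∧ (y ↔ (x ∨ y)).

y → y = True → True = True
y → (y → y) = True → True = True
x ∨ y = N ∨ True = True
y ↔ (x ∨ y) = True ↔ True = True
(y → (y → y)) ∧ (y ↔ (x ∨ y)) = True ∧ True = True

True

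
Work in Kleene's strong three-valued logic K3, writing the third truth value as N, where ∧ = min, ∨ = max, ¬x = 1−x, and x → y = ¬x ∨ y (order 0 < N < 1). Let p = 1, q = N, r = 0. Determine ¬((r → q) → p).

r → q = 0 → N = 1  [¬0 ∨ N]
(r → q) → p = 1 → 1 = 1
¬((r → q) → p) = ¬1 = 0

0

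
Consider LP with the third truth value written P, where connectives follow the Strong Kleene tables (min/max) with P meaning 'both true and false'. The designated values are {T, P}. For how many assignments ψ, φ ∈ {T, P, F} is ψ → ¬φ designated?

8

Of the 9 assignments, 8 give a value in {T, P}.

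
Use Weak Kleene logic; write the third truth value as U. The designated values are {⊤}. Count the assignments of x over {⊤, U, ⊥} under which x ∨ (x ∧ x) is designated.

1

x=⊤: ⊤ ✓
x=U: U ·
x=⊥: ⊥ ·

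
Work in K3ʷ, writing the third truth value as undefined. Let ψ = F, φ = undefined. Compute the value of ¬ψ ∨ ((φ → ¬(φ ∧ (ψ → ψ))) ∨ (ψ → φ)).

¬ψ = ¬F = T
ψ → ψ = F → F = T
φ ∧ (ψ → ψ) = undefined ∧ T = undefined
¬(φ ∧ (ψ → ψ)) = ¬undefined = undefined
φ → ¬(φ ∧ (ψ → ψ)) = undefined → undefined = undefined  [any arg is the third value ⇒ result is the third value]
ψ → φ = F → undefined = undefined
(φ → ¬(φ ∧ (ψ → ψ))) ∨ (ψ → φ) = undefined ∨ undefined = undefined
¬ψ ∨ ((φ → ¬(φ ∧ (ψ → ψ))) ∨ (ψ → φ)) = T ∨ undefined = undefined

undefined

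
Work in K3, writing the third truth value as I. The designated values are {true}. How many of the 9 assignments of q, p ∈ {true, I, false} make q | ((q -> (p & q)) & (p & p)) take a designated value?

Designated under: (q=true, p=true); (q=true, p=I); (q=true, p=false); (q=false, p=true).

4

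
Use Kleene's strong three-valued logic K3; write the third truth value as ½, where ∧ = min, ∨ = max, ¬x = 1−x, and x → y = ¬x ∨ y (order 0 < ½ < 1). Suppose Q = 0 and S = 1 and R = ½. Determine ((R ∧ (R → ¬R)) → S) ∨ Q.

1

¬R = ¬½ = ½
R → ¬R = ½ → ½ = ½  [¬½ ∨ ½]
R ∧ (R → ¬R) = ½ ∧ ½ = ½
(R ∧ (R → ¬R)) → S = ½ → 1 = 1
((R ∧ (R → ¬R)) → S) ∨ Q = 1 ∨ 0 = 1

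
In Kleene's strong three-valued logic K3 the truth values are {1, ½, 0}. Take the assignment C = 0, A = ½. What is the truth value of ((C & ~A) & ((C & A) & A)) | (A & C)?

~A = ~½ = ½
C & ~A = 0 & ½ = 0
C & A = 0 & ½ = 0
(C & A) & A = 0 & ½ = 0
(C & ~A) & ((C & A) & A) = 0 & 0 = 0
A & C = ½ & 0 = 0
((C & ~A) & ((C & A) & A)) | (A & C) = 0 | 0 = 0

0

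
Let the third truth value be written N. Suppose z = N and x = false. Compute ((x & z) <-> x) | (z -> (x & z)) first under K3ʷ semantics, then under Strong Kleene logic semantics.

In K3ʷ: x & z = false & N = N
(x & z) <-> x = N <-> false = N
x & z = false & N = N
z -> (x & z) = N -> N = N  [any arg is the third value ⇒ result is the third value]
((x & z) <-> x) | (z -> (x & z)) = N | N = N
In Strong Kleene logic: x & z = false & N = false
(x & z) <-> x = false <-> false = true
x & z = false & N = false
z -> (x & z) = N -> false = N
((x & z) <-> x) | (z -> (x & z)) = true | N = true
They differ because K3ʷ and Strong Kleene logic treat N differently under the binary connectives.

N; true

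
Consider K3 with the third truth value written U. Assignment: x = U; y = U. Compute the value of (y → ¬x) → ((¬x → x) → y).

U

¬x = ¬U = U
y → ¬x = U → U = U  [¬U ∨ U]
¬x = ¬U = U
¬x → x = U → U = U
(¬x → x) → y = U → U = U
(y → ¬x) → ((¬x → x) → y) = U → U = U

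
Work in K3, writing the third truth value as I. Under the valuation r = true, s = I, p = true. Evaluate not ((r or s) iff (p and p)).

r or s = true or I = true
p and p = true and true = true
(r or s) iff (p and p) = true iff true = true
not ((r or s) iff (p and p)) = not true = false

false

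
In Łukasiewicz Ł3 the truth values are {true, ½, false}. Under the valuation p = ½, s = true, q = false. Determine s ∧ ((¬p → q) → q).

½

¬p = ¬½ = ½
¬p → q = ½ → false = ½  [min(1, 1−½+0)]
(¬p → q) → q = ½ → false = ½
s ∧ ((¬p → q) → q) = true ∧ ½ = ½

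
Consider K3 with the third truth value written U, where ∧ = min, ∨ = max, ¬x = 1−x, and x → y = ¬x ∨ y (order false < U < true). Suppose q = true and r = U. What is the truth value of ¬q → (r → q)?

¬q = ¬true = false
r → q = U → true = true
¬q → (r → q) = false → true = true

true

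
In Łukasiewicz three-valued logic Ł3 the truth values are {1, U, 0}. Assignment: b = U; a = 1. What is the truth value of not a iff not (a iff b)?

U

not a = not 1 = 0
a iff b = 1 iff U = U  [1 − |1−½|]
not (a iff b) = not U = U
not a iff not (a iff b) = 0 iff U = U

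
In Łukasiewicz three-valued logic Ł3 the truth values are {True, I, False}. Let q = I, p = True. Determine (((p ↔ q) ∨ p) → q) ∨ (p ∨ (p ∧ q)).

True

p ↔ q = True ↔ I = I
(p ↔ q) ∨ p = I ∨ True = True
((p ↔ q) ∨ p) → q = True → I = I
p ∧ q = True ∧ I = I
p ∨ (p ∧ q) = True ∨ I = True
(((p ↔ q) ∨ p) → q) ∨ (p ∨ (p ∧ q)) = I ∨ True = True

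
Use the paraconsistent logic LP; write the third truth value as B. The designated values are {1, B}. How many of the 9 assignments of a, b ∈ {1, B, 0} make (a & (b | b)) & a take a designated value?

4

Designated under: (a=1, b=1); (a=1, b=B); (a=B, b=1); (a=B, b=B).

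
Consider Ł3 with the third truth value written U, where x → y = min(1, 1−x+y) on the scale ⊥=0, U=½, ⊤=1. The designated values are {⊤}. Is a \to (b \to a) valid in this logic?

Every assignment of a, b over {⊤, U, ⊥} gives a value in {⊤}.
In particular, with a=U, b=U: a \to (b \to a) = ⊤.

Yes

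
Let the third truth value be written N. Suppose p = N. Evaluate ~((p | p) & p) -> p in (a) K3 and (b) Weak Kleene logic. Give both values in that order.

In K3: p | p = N | N = N
(p | p) & p = N & N = N
~((p | p) & p) = ~N = N
~((p | p) & p) -> p = N -> N = N  [~N | N]
In Weak Kleene logic: p | p = N | N = N
(p | p) & p = N & N = N
~((p | p) & p) = ~N = N
~((p | p) & p) -> p = N -> N = N  [any arg is the third value ⇒ result is the third value]

N; N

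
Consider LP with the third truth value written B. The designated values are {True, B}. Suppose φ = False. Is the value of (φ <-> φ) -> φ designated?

φ <-> φ = False <-> False = True
(φ <-> φ) -> φ = True -> False = False
False ∉ {True, B}.

No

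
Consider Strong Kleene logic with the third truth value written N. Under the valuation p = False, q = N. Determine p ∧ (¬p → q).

¬p = ¬False = True
¬p → q = True → N = N  [¬True ∨ N]
p ∧ (¬p → q) = False ∧ N = False

False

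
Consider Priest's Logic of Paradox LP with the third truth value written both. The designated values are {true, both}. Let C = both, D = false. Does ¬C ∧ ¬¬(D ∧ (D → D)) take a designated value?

¬C = ¬both = both
D → D = false → false = true
D ∧ (D → D) = false ∧ true = false
¬(D ∧ (D → D)) = ¬false = true
¬¬(D ∧ (D → D)) = ¬true = false
¬C ∧ ¬¬(D ∧ (D → D)) = both ∧ false = false
false ∉ {true, both}.

No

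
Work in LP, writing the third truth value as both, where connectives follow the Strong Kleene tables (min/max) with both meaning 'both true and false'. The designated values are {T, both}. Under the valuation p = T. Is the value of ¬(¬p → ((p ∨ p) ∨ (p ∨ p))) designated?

No

¬p = ¬T = F
p ∨ p = T ∨ T = T
p ∨ p = T ∨ T = T
(p ∨ p) ∨ (p ∨ p) = T ∨ T = T
¬p → ((p ∨ p) ∨ (p ∨ p)) = F → T = T
¬(¬p → ((p ∨ p) ∨ (p ∨ p))) = ¬T = F
F ∉ {T, both}.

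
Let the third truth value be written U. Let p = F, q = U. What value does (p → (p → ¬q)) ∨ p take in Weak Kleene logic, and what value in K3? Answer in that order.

In Weak Kleene logic: ¬q = ¬U = U
p → ¬q = F → U = U  [any arg is the third value ⇒ result is the third value]
p → (p → ¬q) = F → U = U
(p → (p → ¬q)) ∨ p = U ∨ F = U
In K3: ¬q = ¬U = U
p → ¬q = F → U = T  [¬F ∨ U]
p → (p → ¬q) = F → T = T
(p → (p → ¬q)) ∨ p = T ∨ F = T
They differ because Weak Kleene logic and K3 treat U differently under the binary connectives.

U; T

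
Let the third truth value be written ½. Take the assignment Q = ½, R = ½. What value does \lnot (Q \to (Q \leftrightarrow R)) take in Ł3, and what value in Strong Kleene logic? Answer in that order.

In Ł3: Q \leftrightarrow R = ½ \leftrightarrow ½ = True  [1 − |½−½|]
Q \to (Q \leftrightarrow R) = ½ \to True = True
\lnot (Q \to (Q \leftrightarrow R)) = \lnot True = False
In Strong Kleene logic: Q \leftrightarrow R = ½ \leftrightarrow ½ = ½
Q \to (Q \leftrightarrow R) = ½ \to ½ = ½  [\lnot ½ \lor ½]
\lnot (Q \to (Q \leftrightarrow R)) = \lnot ½ = ½
They differ because Ł3 and Strong Kleene logic treat ½ differently under implication.

False; ½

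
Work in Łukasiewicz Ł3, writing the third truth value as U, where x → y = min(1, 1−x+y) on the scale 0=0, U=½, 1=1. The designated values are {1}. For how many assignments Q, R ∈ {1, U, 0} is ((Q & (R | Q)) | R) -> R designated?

6

Of the 9 assignments, 6 give a value in {1}.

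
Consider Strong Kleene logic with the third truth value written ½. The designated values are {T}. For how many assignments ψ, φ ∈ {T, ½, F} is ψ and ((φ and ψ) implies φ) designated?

Designated under: (ψ=T, φ=T); (ψ=T, φ=F).

2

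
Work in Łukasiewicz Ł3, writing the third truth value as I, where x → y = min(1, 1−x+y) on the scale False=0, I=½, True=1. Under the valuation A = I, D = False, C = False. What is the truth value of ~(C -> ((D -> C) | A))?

False

D -> C = False -> False = True
(D -> C) | A = True | I = True
C -> ((D -> C) | A) = False -> True = True
~(C -> ((D -> C) | A)) = ~True = False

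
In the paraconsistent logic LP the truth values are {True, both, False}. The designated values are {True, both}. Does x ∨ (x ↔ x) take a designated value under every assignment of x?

Every assignment of x over {True, both, False} gives a value in {True, both}.
In particular, with x=both: x ∨ (x ↔ x) = both.

Yes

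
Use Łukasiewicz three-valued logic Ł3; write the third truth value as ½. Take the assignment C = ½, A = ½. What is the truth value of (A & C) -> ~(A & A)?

True

A & C = ½ & ½ = ½
A & A = ½ & ½ = ½
~(A & A) = ~½ = ½
(A & C) -> ~(A & A) = ½ -> ½ = True  [min(1, 1−½+½)]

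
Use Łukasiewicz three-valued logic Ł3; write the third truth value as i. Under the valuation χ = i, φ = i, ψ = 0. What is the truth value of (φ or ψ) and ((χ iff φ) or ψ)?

φ or ψ = i or 0 = i
χ iff φ = i iff i = 1  [1 − |½−½|]
(χ iff φ) or ψ = 1 or 0 = 1
(φ or ψ) and ((χ iff φ) or ψ) = i and 1 = i

i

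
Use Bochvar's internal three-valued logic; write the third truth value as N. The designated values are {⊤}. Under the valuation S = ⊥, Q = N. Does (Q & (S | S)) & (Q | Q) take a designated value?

S | S = ⊥ | ⊥ = ⊥
Q & (S | S) = N & ⊥ = N
Q | Q = N | N = N
(Q & (S | S)) & (Q | Q) = N & N = N
N ∉ {⊤}.

No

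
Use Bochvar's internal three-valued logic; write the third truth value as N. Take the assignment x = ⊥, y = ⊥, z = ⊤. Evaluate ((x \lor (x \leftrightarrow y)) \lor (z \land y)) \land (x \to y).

⊤

x \leftrightarrow y = ⊥ \leftrightarrow ⊥ = ⊤
x \lor (x \leftrightarrow y) = ⊥ \lor ⊤ = ⊤
z \land y = ⊤ \land ⊥ = ⊥
(x \lor (x \leftrightarrow y)) \lor (z \land y) = ⊤ \lor ⊥ = ⊤
x \to y = ⊥ \to ⊥ = ⊤
((x \lor (x \leftrightarrow y)) \lor (z \land y)) \land (x \to y) = ⊤ \land ⊤ = ⊤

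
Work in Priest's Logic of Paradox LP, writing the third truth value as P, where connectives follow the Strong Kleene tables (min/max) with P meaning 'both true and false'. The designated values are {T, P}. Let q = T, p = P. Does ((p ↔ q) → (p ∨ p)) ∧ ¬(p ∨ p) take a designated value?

Yes

p ↔ q = P ↔ T = P
p ∨ p = P ∨ P = P
(p ↔ q) → (p ∨ p) = P → P = P  [¬P ∨ P]
p ∨ p = P ∨ P = P
¬(p ∨ p) = ¬P = P
((p ↔ q) → (p ∨ p)) ∧ ¬(p ∨ p) = P ∧ P = P
P ∈ {T, P}.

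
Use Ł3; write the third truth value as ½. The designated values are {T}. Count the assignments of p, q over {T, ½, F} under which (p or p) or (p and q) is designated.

Designated under: (p=T, q=T); (p=T, q=½); (p=T, q=F).

3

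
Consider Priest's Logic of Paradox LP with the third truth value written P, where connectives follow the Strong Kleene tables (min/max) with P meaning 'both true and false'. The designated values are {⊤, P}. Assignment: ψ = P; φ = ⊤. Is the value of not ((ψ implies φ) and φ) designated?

No

ψ implies φ = P implies ⊤ = ⊤  [not P or ⊤]
(ψ implies φ) and φ = ⊤ and ⊤ = ⊤
not ((ψ implies φ) and φ) = not ⊤ = ⊥
⊥ ∉ {⊤, P}.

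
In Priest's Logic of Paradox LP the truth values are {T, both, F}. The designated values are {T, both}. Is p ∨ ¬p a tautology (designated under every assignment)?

Yes

Every assignment of p over {T, both, F} gives a value in {T, both}.
In particular, with p=both: p ∨ ¬p = both.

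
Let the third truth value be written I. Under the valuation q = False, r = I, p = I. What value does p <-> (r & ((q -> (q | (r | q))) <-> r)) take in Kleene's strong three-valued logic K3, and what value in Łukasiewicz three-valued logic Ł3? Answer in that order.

I; True

In Kleene's strong three-valued logic K3: r | q = I | False = I
q | (r | q) = False | I = I
q -> (q | (r | q)) = False -> I = True
(q -> (q | (r | q))) <-> r = True <-> I = I
r & ((q -> (q | (r | q))) <-> r) = I & I = I
p <-> (r & ((q -> (q | (r | q))) <-> r)) = I <-> I = I
In Łukasiewicz three-valued logic Ł3: r | q = I | False = I
q | (r | q) = False | I = I
q -> (q | (r | q)) = False -> I = True  [min(1, 1−0+½)]
(q -> (q | (r | q))) <-> r = True <-> I = I
r & ((q -> (q | (r | q))) <-> r) = I & I = I
p <-> (r & ((q -> (q | (r | q))) <-> r)) = I <-> I = True
They differ because Kleene's strong three-valued logic K3 and Łukasiewicz three-valued logic Ł3 treat I differently under implication.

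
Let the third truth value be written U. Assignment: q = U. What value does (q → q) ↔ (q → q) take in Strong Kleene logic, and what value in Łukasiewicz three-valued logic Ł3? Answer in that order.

U; ⊤

In Strong Kleene logic: q → q = U → U = U  [¬U ∨ U]
q → q = U → U = U
(q → q) ↔ (q → q) = U ↔ U = U
In Łukasiewicz three-valued logic Ł3: q → q = U → U = ⊤  [min(1, 1−½+½)]
q → q = U → U = ⊤
(q → q) ↔ (q → q) = ⊤ ↔ ⊤ = ⊤
They differ because Strong Kleene logic and Łukasiewicz three-valued logic Ł3 treat U differently under implication.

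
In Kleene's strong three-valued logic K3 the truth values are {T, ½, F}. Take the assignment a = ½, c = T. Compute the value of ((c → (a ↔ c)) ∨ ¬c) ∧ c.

a ↔ c = ½ ↔ T = ½
c → (a ↔ c) = T → ½ = ½
¬c = ¬T = F
(c → (a ↔ c)) ∨ ¬c = ½ ∨ F = ½
((c → (a ↔ c)) ∨ ¬c) ∧ c = ½ ∧ T = ½

½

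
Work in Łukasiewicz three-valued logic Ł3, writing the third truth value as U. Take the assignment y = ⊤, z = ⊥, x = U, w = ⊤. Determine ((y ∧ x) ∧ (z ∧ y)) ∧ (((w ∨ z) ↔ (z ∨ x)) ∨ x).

y ∧ x = ⊤ ∧ U = U
z ∧ y = ⊥ ∧ ⊤ = ⊥
(y ∧ x) ∧ (z ∧ y) = U ∧ ⊥ = ⊥
w ∨ z = ⊤ ∨ ⊥ = ⊤
z ∨ x = ⊥ ∨ U = U
(w ∨ z) ↔ (z ∨ x) = ⊤ ↔ U = U  [1 − |1−½|]
((w ∨ z) ↔ (z ∨ x)) ∨ x = U ∨ U = U
((y ∧ x) ∧ (z ∧ y)) ∧ (((w ∨ z) ↔ (z ∨ x)) ∨ x) = ⊥ ∧ U = ⊥

⊥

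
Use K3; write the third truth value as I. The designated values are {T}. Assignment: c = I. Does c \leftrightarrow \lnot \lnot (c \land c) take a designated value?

c \land c = I \land I = I
\lnot (c \land c) = \lnot I = I
\lnot \lnot (c \land c) = \lnot I = I
c \leftrightarrow \lnot \lnot (c \land c) = I \leftrightarrow I = I
I ∉ {T}.

No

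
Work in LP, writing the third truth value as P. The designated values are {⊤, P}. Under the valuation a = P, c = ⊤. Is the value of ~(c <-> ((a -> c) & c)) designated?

No

a -> c = P -> ⊤ = ⊤  [~P | ⊤]
(a -> c) & c = ⊤ & ⊤ = ⊤
c <-> ((a -> c) & c) = ⊤ <-> ⊤ = ⊤
~(c <-> ((a -> c) & c)) = ~⊤ = ⊥
⊥ ∉ {⊤, P}.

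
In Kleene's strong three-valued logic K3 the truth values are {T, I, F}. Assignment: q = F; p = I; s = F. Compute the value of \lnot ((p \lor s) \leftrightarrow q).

p \lor s = I \lor F = I
(p \lor s) \leftrightarrow q = I \leftrightarrow F = I
\lnot ((p \lor s) \leftrightarrow q) = \lnot I = I

I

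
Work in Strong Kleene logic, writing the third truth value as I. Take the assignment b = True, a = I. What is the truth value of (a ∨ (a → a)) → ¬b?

I

a → a = I → I = I  [¬I ∨ I]
a ∨ (a → a) = I ∨ I = I
¬b = ¬True = False
(a ∨ (a → a)) → ¬b = I → False = I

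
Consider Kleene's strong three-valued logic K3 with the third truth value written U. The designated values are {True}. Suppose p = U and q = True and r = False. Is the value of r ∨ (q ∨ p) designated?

Yes

q ∨ p = True ∨ U = True
r ∨ (q ∨ p) = False ∨ True = True
True ∈ {True}.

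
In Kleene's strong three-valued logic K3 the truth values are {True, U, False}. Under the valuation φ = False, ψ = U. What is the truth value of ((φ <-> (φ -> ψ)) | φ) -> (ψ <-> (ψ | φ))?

φ -> ψ = False -> U = True  [~False | U]
φ <-> (φ -> ψ) = False <-> True = False
(φ <-> (φ -> ψ)) | φ = False | False = False
ψ | φ = U | False = U
ψ <-> (ψ | φ) = U <-> U = U
((φ <-> (φ -> ψ)) | φ) -> (ψ <-> (ψ | φ)) = False -> U = True

True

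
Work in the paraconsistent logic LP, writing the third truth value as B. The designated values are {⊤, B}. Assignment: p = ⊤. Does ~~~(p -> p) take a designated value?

p -> p = ⊤ -> ⊤ = ⊤
~(p -> p) = ~⊤ = ⊥
~~(p -> p) = ~⊥ = ⊤
~~~(p -> p) = ~⊤ = ⊥
⊥ ∉ {⊤, B}.

No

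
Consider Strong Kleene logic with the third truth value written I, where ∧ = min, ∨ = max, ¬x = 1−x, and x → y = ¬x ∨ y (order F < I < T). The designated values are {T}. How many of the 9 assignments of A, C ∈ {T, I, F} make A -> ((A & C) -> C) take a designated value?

Of the 9 assignments, 7 give a value in {T}.

7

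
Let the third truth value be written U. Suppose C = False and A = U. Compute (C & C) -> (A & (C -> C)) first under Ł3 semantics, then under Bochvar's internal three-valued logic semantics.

In Ł3: C & C = False & False = False
C -> C = False -> False = True
A & (C -> C) = U & True = U
(C & C) -> (A & (C -> C)) = False -> U = True  [min(1, 1−0+½)]
In Bochvar's internal three-valued logic: C & C = False & False = False
C -> C = False -> False = True
A & (C -> C) = U & True = U
(C & C) -> (A & (C -> C)) = False -> U = U  [any arg is the third value ⇒ result is the third value]
They differ because Ł3 and Bochvar's internal three-valued logic treat U differently under the binary connectives.

True; U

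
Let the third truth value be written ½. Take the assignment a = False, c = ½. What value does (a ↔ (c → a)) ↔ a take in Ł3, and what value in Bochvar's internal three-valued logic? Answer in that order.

½; ½

In Ł3: c → a = ½ → False = ½  [min(1, 1−½+0)]
a ↔ (c → a) = False ↔ ½ = ½
(a ↔ (c → a)) ↔ a = ½ ↔ False = ½
In Bochvar's internal three-valued logic: c → a = ½ → False = ½
a ↔ (c → a) = False ↔ ½ = ½
(a ↔ (c → a)) ↔ a = ½ ↔ False = ½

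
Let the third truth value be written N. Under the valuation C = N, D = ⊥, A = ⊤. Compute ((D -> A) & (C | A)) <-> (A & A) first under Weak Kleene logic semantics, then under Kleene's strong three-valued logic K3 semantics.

N; ⊤

In Weak Kleene logic: D -> A = ⊥ -> ⊤ = ⊤
C | A = N | ⊤ = N
(D -> A) & (C | A) = ⊤ & N = N
A & A = ⊤ & ⊤ = ⊤
((D -> A) & (C | A)) <-> (A & A) = N <-> ⊤ = N
In Kleene's strong three-valued logic K3: D -> A = ⊥ -> ⊤ = ⊤
C | A = N | ⊤ = ⊤
(D -> A) & (C | A) = ⊤ & ⊤ = ⊤
A & A = ⊤ & ⊤ = ⊤
((D -> A) & (C | A)) <-> (A & A) = ⊤ <-> ⊤ = ⊤
They differ because Weak Kleene logic and Kleene's strong three-valued logic K3 treat N differently under the binary connectives.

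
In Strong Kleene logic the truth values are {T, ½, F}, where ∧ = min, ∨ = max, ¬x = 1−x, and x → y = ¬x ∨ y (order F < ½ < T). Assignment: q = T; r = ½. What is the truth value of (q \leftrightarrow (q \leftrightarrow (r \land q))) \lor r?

r \land q = ½ \land T = ½
q \leftrightarrow (r \land q) = T \leftrightarrow ½ = ½
q \leftrightarrow (q \leftrightarrow (r \land q)) = T \leftrightarrow ½ = ½
(q \leftrightarrow (q \leftrightarrow (r \land q))) \lor r = ½ \lor ½ = ½

½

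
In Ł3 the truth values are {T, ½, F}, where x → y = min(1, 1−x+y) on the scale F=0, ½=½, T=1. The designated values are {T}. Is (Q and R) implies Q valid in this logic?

Every assignment of Q, R over {T, ½, F} gives a value in {T}.
In particular, with Q=½, R=½: (Q and R) implies Q = T.

Yes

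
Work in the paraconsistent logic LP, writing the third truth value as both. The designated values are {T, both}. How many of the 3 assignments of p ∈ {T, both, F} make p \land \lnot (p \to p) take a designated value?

1

p=T: F ·
p=both: both ✓
p=F: F ·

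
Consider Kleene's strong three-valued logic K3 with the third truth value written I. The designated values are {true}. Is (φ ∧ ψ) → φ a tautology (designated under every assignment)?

No

Countermodel: φ=I, ψ=true gives I, which is not designated.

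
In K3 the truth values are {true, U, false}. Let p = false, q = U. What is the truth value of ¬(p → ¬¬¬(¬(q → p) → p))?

q → p = U → false = U  [¬U ∨ false]
¬(q → p) = ¬U = U
¬(q → p) → p = U → false = U
¬(¬(q → p) → p) = ¬U = U
¬¬(¬(q → p) → p) = ¬U = U
¬¬¬(¬(q → p) → p) = ¬U = U
p → ¬¬¬(¬(q → p) → p) = false → U = true
¬(p → ¬¬¬(¬(q → p) → p)) = ¬true = false

false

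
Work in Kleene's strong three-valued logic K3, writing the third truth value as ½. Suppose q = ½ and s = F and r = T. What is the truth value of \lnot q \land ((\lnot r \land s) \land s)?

F

\lnot q = \lnot ½ = ½
\lnot r = \lnot T = F
\lnot r \land s = F \land F = F
(\lnot r \land s) \land s = F \land F = F
\lnot q \land ((\lnot r \land s) \land s) = ½ \land F = F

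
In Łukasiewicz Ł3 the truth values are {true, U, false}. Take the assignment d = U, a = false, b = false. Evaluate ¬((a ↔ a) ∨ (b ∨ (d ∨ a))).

a ↔ a = false ↔ false = true
d ∨ a = U ∨ false = U
b ∨ (d ∨ a) = false ∨ U = U
(a ↔ a) ∨ (b ∨ (d ∨ a)) = true ∨ U = true
¬((a ↔ a) ∨ (b ∨ (d ∨ a))) = ¬true = false

false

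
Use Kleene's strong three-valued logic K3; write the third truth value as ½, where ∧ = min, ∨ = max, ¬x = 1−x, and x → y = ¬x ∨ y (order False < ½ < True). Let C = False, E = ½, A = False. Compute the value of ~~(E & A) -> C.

E & A = ½ & False = False
~(E & A) = ~False = True
~~(E & A) = ~True = False
~~(E & A) -> C = False -> False = True

True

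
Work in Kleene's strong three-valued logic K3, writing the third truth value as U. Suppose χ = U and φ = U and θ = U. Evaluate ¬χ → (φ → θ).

U

¬χ = ¬U = U
φ → θ = U → U = U  [¬U ∨ U]
¬χ → (φ → θ) = U → U = U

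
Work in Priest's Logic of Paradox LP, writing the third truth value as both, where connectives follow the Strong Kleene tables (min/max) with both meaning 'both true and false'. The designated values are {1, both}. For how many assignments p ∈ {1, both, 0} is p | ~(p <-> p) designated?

p=1: 1 ✓
p=both: both ✓
p=0: 0 ·

2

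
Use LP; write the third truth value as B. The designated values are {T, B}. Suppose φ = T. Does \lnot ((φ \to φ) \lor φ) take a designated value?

φ \to φ = T \to T = T
(φ \to φ) \lor φ = T \lor T = T
\lnot ((φ \to φ) \lor φ) = \lnot T = F
F ∉ {T, B}.

No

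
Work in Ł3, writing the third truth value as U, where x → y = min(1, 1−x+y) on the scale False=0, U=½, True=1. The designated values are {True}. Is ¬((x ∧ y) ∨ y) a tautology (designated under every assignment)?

Countermodel: x=True, y=True gives False, which is not designated.

No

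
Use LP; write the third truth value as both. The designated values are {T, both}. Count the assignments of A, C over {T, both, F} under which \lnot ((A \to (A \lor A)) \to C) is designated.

6

Of the 9 assignments, 6 give a value in {T, both}.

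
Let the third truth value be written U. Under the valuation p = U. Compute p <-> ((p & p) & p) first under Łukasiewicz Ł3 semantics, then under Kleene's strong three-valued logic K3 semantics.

In Łukasiewicz Ł3: p & p = U & U = U
(p & p) & p = U & U = U
p <-> ((p & p) & p) = U <-> U = ⊤  [1 − |½−½|]
In Kleene's strong three-valued logic K3: p & p = U & U = U
(p & p) & p = U & U = U
p <-> ((p & p) & p) = U <-> U = U
They differ because Łukasiewicz Ł3 and Kleene's strong three-valued logic K3 treat U differently under implication.

⊤; U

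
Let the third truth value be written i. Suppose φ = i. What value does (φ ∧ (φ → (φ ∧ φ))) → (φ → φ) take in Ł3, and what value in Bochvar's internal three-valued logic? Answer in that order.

In Ł3: φ ∧ φ = i ∧ i = i
φ → (φ ∧ φ) = i → i = true  [min(1, 1−½+½)]
φ ∧ (φ → (φ ∧ φ)) = i ∧ true = i
φ → φ = i → i = true
(φ ∧ (φ → (φ ∧ φ))) → (φ → φ) = i → true = true
In Bochvar's internal three-valued logic: φ ∧ φ = i ∧ i = i
φ → (φ ∧ φ) = i → i = i  [any arg is the third value ⇒ result is the third value]
φ ∧ (φ → (φ ∧ φ)) = i ∧ i = i
φ → φ = i → i = i
(φ ∧ (φ → (φ ∧ φ))) → (φ → φ) = i → i = i
They differ because Ł3 and Bochvar's internal three-valued logic treat i differently under the binary connectives.

true; i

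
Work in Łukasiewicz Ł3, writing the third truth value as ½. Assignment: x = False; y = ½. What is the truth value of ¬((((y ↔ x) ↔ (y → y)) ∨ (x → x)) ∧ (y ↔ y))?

False

y ↔ x = ½ ↔ False = ½  [1 − |½−0|]
y → y = ½ → ½ = True
(y ↔ x) ↔ (y → y) = ½ ↔ True = ½
x → x = False → False = True
((y ↔ x) ↔ (y → y)) ∨ (x → x) = ½ ∨ True = True
y ↔ y = ½ ↔ ½ = True
(((y ↔ x) ↔ (y → y)) ∨ (x → x)) ∧ (y ↔ y) = True ∧ True = True
¬((((y ↔ x) ↔ (y → y)) ∨ (x → x)) ∧ (y ↔ y)) = ¬True = False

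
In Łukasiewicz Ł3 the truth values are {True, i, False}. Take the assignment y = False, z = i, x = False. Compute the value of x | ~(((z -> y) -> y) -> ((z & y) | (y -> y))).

False

z -> y = i -> False = i  [min(1, 1−½+0)]
(z -> y) -> y = i -> False = i
z & y = i & False = False
y -> y = False -> False = True
(z & y) | (y -> y) = False | True = True
((z -> y) -> y) -> ((z & y) | (y -> y)) = i -> True = True
~(((z -> y) -> y) -> ((z & y) | (y -> y))) = ~True = False
x | ~(((z -> y) -> y) -> ((z & y) | (y -> y))) = False | False = False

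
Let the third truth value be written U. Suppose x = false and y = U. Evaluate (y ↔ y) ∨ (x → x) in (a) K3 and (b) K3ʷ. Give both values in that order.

true; U

In K3: y ↔ y = U ↔ U = U
x → x = false → false = true
(y ↔ y) ∨ (x → x) = U ∨ true = true
In K3ʷ: y ↔ y = U ↔ U = U
x → x = false → false = true
(y ↔ y) ∨ (x → x) = U ∨ true = U
They differ because K3 and K3ʷ treat U differently under the binary connectives.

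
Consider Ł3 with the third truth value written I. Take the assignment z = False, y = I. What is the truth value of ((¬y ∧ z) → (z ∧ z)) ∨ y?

¬y = ¬I = I
¬y ∧ z = I ∧ False = False
z ∧ z = False ∧ False = False
(¬y ∧ z) → (z ∧ z) = False → False = True
((¬y ∧ z) → (z ∧ z)) ∨ y = True ∨ I = True

True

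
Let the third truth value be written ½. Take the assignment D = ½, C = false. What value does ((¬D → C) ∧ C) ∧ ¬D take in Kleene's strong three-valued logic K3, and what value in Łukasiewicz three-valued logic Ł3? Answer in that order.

false; false

In Kleene's strong three-valued logic K3: ¬D = ¬½ = ½
¬D → C = ½ → false = ½  [¬½ ∨ false]
(¬D → C) ∧ C = ½ ∧ false = false
¬D = ¬½ = ½
((¬D → C) ∧ C) ∧ ¬D = false ∧ ½ = false
In Łukasiewicz three-valued logic Ł3: ¬D = ¬½ = ½
¬D → C = ½ → false = ½  [min(1, 1−½+0)]
(¬D → C) ∧ C = ½ ∧ false = false
¬D = ¬½ = ½
((¬D → C) ∧ C) ∧ ¬D = false ∧ ½ = false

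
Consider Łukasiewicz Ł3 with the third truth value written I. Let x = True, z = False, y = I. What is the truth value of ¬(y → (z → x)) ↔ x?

z → x = False → True = True
y → (z → x) = I → True = True  [min(1, 1−½+1)]
¬(y → (z → x)) = ¬True = False
¬(y → (z → x)) ↔ x = False ↔ True = False

False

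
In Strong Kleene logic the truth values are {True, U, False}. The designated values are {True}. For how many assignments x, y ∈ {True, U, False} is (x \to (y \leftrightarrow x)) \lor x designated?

6

Of the 9 assignments, 6 give a value in {True}.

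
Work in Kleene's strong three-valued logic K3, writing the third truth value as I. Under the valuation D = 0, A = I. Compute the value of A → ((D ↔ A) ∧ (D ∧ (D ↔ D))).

D ↔ A = 0 ↔ I = I
D ↔ D = 0 ↔ 0 = 1
D ∧ (D ↔ D) = 0 ∧ 1 = 0
(D ↔ A) ∧ (D ∧ (D ↔ D)) = I ∧ 0 = 0
A → ((D ↔ A) ∧ (D ∧ (D ↔ D))) = I → 0 = I

I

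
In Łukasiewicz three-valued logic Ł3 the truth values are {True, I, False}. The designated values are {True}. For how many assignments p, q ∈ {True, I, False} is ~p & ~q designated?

Designated under: (p=False, q=False).

1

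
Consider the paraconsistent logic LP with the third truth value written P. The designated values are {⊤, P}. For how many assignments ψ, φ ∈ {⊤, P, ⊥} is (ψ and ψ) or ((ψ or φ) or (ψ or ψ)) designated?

Of the 9 assignments, 8 give a value in {⊤, P}.

8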